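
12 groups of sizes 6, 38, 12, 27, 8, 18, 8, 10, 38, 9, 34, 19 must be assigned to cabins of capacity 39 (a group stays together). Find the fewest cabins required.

Total = 38 + 38 + 34 + 27 + 19 + 18 + 12 + 10 + 9 + 8 + 8 + 6 = 227.
Lower bound: ⌈227/39⌉ = 6 cabins.
A packing using 7 cabins:
  cabin 1: 38 = 38
  cabin 2: 38 = 38
  cabin 3: 34 = 34
  cabin 4: 27 + 12 = 39
  cabin 5: 19 + 18 = 37
  cabin 6: 10 + 9 + 8 + 8 = 35
  cabin 7: 6 = 6
No arrangement into 6 cabins stays within capacity, so 7 is optimal.

7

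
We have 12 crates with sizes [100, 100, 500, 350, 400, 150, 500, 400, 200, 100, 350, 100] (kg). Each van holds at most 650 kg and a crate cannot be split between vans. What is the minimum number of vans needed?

6

Total = 500 + 500 + 400 + 400 + 350 + 350 + 200 + 150 + 100 + 100 + 100 + 100 = 3250 kg.
Lower bound: ⌈3250/650⌉ = 5 vans.
Also, 6 crates each exceed 325 kg, and no two of those can share a van, so at least 6 vans are needed.
A packing using 6 vans:
  van 1: 500 + 150 = 650
  van 2: 500 + 100 = 600
  van 3: 400 + 200 = 600
  van 4: 400 + 100 + 100 = 600
  van 5: 350 + 100 = 450
  van 6: 350 = 350
This matches the lower bound, so 6 is optimal.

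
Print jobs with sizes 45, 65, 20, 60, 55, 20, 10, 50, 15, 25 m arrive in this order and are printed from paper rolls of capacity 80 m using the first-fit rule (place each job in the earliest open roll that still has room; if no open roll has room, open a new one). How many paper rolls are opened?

5

  45 → roll 1 (new)  [load 45/80]
  65 → roll 2 (new)  [load 65/80]
  20 → roll 1  [load 65/80]
  60 → roll 3 (new)  [load 60/80]
  55 → roll 4 (new)  [load 55/80]
  20 → roll 3  [load 80/80]
  10 → roll 1  [load 75/80]
  50 → roll 5 (new)  [load 50/80]
  15 → roll 2  [load 80/80]
  25 → roll 4  [load 80/80]
5 paper rolls opened.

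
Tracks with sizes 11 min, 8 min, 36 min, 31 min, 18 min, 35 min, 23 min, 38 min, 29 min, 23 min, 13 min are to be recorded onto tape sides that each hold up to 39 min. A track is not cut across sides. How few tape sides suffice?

Total = 38 + 36 + 35 + 31 + 29 + 23 + 23 + 18 + 13 + 11 + 8 = 265 min.
Lower bound: ⌈265/39⌉ = 7 tape sides.
A packing using 8 tape sides:
  side 1: 38 = 38
  side 2: 36 = 36
  side 3: 35 = 35
  side 4: 31 + 8 = 39
  side 5: 29 = 29
  side 6: 23 + 13 = 36
  side 7: 23 + 11 = 34
  side 8: 18 = 18
No arrangement into 7 tape sides stays within capacity, so 8 is optimal.

8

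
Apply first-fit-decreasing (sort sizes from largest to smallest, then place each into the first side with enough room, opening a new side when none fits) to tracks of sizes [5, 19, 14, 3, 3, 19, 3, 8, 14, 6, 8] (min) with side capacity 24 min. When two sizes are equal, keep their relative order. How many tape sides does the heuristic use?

5

Sorted descending: 19, 19, 14, 14, 8, 8, 6, 5, 3, 3, 3.
  19 → side 1 (new)  [load 19/24]
  19 → side 2 (new)  [load 19/24]
  14 → side 3 (new)  [load 14/24]
  14 → side 4 (new)  [load 14/24]
  8 → side 3  [load 22/24]
  8 → side 4  [load 22/24]
  6 → side 5 (new)  [load 6/24]
  5 → side 1  [load 24/24]
  3 → side 2  [load 22/24]
  3 → side 5  [load 9/24]
  3 → side 5  [load 12/24]
5 tape sides opened.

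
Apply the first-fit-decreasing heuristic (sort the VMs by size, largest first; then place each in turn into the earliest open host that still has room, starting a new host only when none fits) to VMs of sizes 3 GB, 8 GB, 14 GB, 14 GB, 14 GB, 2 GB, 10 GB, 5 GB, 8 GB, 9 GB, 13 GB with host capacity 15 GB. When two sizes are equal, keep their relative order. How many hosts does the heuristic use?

8

Sorted descending: 14, 14, 14, 13, 10, 9, 8, 8, 5, 3, 2.
  14 → host 1 (new)  [load 14/15]
  14 → host 2 (new)  [load 14/15]
  14 → host 3 (new)  [load 14/15]
  13 → host 4 (new)  [load 13/15]
  10 → host 5 (new)  [load 10/15]
  9 → host 6 (new)  [load 9/15]
  8 → host 7 (new)  [load 8/15]
  8 → host 8 (new)  [load 8/15]
  5 → host 5  [load 15/15]
  3 → host 6  [load 12/15]
  2 → host 4  [load 15/15]
8 hosts opened.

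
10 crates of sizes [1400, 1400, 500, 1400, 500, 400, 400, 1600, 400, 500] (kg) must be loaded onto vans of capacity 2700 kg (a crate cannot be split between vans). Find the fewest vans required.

Total = 1600 + 1400 + 1400 + 1400 + 500 + 500 + 500 + 400 + 400 + 400 = 8500 kg.
Lower bound: ⌈8500/2700⌉ = 4 vans.
A packing using 4 vans:
  van 1: 1600 + 500 + 500 = 2600
  van 2: 1400 + 500 + 400 + 400 = 2700
  van 3: 1400 + 400 = 1800
  van 4: 1400 = 1400
This matches the lower bound, so 4 is optimal.

4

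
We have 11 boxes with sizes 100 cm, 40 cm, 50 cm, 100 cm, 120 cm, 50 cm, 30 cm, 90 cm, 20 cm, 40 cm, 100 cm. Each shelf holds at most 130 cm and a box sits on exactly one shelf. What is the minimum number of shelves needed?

7

Total = 120 + 100 + 100 + 100 + 90 + 50 + 50 + 40 + 40 + 30 + 20 = 740 cm.
Lower bound: ⌈740/130⌉ = 6 shelves.
A packing using 7 shelves:
  shelf 1: 120 = 120
  shelf 2: 100 + 30 = 130
  shelf 3: 100 + 20 = 120
  shelf 4: 100 = 100
  shelf 5: 90 + 40 = 130
  shelf 6: 50 + 50 = 100
  shelf 7: 40 = 40
No arrangement into 6 shelves stays within capacity, so 7 is optimal.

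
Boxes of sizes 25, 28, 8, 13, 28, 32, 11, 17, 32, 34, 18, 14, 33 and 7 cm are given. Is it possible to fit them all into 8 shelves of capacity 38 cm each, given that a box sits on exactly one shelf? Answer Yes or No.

Total = 300 cm; ⌈300/38⌉ = 8.
The bound of 8 does not rule out 8, but exhaustive search shows no assignment into 8 shelves of capacity 38 cm exists — the minimum is 9.

No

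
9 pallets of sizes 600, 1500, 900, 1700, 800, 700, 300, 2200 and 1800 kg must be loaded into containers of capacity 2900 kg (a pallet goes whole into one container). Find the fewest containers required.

Total = 2200 + 1800 + 1700 + 1500 + 900 + 800 + 700 + 600 + 300 = 10500 kg.
Lower bound: ⌈10500/2900⌉ = 4 containers.
A packing using 4 containers:
  container 1: 2200 + 700 = 2900
  container 2: 1800 + 900 = 2700
  container 3: 1700 + 800 + 300 = 2800
  container 4: 1500 + 600 = 2100
This matches the lower bound, so 4 is optimal.

4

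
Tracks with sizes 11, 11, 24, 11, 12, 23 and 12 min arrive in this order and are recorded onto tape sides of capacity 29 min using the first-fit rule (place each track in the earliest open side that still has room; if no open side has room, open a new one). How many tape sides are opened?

  11 → side 1 (new)  [load 11/29]
  11 → side 1  [load 22/29]
  24 → side 2 (new)  [load 24/29]
  11 → side 3 (new)  [load 11/29]
  12 → side 3  [load 23/29]
  23 → side 4 (new)  [load 23/29]
  12 → side 5 (new)  [load 12/29]
5 tape sides opened.

5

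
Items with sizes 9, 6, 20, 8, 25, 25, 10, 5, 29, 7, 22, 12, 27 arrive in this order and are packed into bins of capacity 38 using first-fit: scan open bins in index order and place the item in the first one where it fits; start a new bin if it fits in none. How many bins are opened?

6

  9 → bin 1 (new)  [load 9/38]
  6 → bin 1  [load 15/38]
  20 → bin 1  [load 35/38]
  8 → bin 2 (new)  [load 8/38]
  25 → bin 2  [load 33/38]
  25 → bin 3 (new)  [load 25/38]
  10 → bin 3  [load 35/38]
  5 → bin 2  [load 38/38]
  29 → bin 4 (new)  [load 29/38]
  7 → bin 4  [load 36/38]
  22 → bin 5 (new)  [load 22/38]
  12 → bin 5  [load 34/38]
  27 → bin 6 (new)  [load 27/38]
6 bins opened.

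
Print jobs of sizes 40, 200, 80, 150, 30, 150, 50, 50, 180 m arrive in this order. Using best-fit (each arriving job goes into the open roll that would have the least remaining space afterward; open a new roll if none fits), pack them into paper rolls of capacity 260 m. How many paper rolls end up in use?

  40 → roll 1 (new)  [load 40/260]
  200 → roll 1  [load 240/260]
  80 → roll 2 (new)  [load 80/260]
  150 → roll 2  [load 230/260]
  30 → roll 2  [load 260/260]
  150 → roll 3 (new)  [load 150/260]
  50 → roll 3  [load 200/260]
  50 → roll 3  [load 250/260]
  180 → roll 4 (new)  [load 180/260]
4 paper rolls opened.

4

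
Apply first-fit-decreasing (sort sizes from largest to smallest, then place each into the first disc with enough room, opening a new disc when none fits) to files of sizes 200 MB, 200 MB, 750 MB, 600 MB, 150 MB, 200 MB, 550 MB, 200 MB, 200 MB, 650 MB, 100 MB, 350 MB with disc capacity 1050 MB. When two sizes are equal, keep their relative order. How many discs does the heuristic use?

Sorted descending: 750, 650, 600, 550, 350, 200, 200, 200, 200, 200, 150, 100.
  750 → disc 1 (new)  [load 750/1050]
  650 → disc 2 (new)  [load 650/1050]
  600 → disc 3 (new)  [load 600/1050]
  550 → disc 4 (new)  [load 550/1050]
  350 → disc 2  [load 1000/1050]
  200 → disc 1  [load 950/1050]
  200 → disc 3  [load 800/1050]
  200 → disc 3  [load 1000/1050]
  200 → disc 4  [load 750/1050]
  200 → disc 4  [load 950/1050]
  150 → disc 5 (new)  [load 150/1050]
  100 → disc 1  [load 1050/1050]
5 discs opened.

5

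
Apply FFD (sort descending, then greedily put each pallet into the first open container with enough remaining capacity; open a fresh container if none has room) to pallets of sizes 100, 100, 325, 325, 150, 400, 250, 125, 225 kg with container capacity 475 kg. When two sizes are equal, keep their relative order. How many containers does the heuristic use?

Sorted descending: 400, 325, 325, 250, 225, 150, 125, 100, 100.
  400 → container 1 (new)  [load 400/475]
  325 → container 2 (new)  [load 325/475]
  325 → container 3 (new)  [load 325/475]
  250 → container 4 (new)  [load 250/475]
  225 → container 4  [load 475/475]
  150 → container 2  [load 475/475]
  125 → container 3  [load 450/475]
  100 → container 5 (new)  [load 100/475]
  100 → container 5  [load 200/475]
5 containers opened.

5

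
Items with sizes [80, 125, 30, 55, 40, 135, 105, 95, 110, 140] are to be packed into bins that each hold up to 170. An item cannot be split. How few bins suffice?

Total = 140 + 135 + 125 + 110 + 105 + 95 + 80 + 55 + 40 + 30 = 915.
Lower bound: ⌈915/170⌉ = 6 bins.
A packing using 7 bins:
  bin 1: 140 + 30 = 170
  bin 2: 135 = 135
  bin 3: 125 + 40 = 165
  bin 4: 110 + 55 = 165
  bin 5: 105 = 105
  bin 6: 95 = 95
  bin 7: 80 = 80
No arrangement into 6 bins stays within capacity, so 7 is optimal.

7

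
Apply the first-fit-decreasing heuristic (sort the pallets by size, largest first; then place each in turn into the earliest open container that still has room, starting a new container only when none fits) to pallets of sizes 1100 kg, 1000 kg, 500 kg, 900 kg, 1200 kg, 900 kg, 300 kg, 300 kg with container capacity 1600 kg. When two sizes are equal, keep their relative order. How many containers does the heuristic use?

5

Sorted descending: 1200, 1100, 1000, 900, 900, 500, 300, 300.
  1200 → container 1 (new)  [load 1200/1600]
  1100 → container 2 (new)  [load 1100/1600]
  1000 → container 3 (new)  [load 1000/1600]
  900 → container 4 (new)  [load 900/1600]
  900 → container 5 (new)  [load 900/1600]
  500 → container 2  [load 1600/1600]
  300 → container 1  [load 1500/1600]
  300 → container 3  [load 1300/1600]
5 containers opened.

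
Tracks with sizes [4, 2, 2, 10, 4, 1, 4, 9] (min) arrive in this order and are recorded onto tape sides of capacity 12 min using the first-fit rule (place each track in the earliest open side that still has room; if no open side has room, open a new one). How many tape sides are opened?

4

  4 → side 1 (new)  [load 4/12]
  2 → side 1  [load 6/12]
  2 → side 1  [load 8/12]
  10 → side 2 (new)  [load 10/12]
  4 → side 1  [load 12/12]
  1 → side 2  [load 11/12]
  4 → side 3 (new)  [load 4/12]
  9 → side 4 (new)  [load 9/12]
4 tape sides opened.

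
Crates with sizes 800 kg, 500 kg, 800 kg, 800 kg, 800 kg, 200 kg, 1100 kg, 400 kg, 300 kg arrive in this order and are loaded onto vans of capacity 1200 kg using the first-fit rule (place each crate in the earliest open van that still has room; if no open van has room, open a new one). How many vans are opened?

  800 → van 1 (new)  [load 800/1200]
  500 → van 2 (new)  [load 500/1200]
  800 → van 3 (new)  [load 800/1200]
  800 → van 4 (new)  [load 800/1200]
  800 → van 5 (new)  [load 800/1200]
  200 → van 1  [load 1000/1200]
  1100 → van 6 (new)  [load 1100/1200]
  400 → van 2  [load 900/1200]
  300 → van 2  [load 1200/1200]
6 vans opened.

6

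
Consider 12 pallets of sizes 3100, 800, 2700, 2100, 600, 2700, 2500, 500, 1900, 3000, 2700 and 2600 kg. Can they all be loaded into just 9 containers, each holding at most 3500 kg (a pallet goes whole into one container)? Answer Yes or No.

Yes

A valid assignment using 9 containers:
  container 1: 3100 = 3100
  container 2: 3000 + 500 = 3500
  container 3: 2700 + 800 = 3500
  container 4: 2700 + 600 = 3300
  container 5: 2700 = 2700
  container 6: 2600 = 2600
  container 7: 2500 = 2500
  container 8: 2100 = 2100
  container 9: 1900 = 1900
Every load is within 3500 kg, so 9 containers suffice.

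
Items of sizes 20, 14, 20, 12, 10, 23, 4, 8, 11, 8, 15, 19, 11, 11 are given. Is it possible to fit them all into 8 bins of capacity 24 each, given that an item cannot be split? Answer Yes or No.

No

Total = 186; ⌈186/24⌉ = 8.
The bound of 8 does not rule out 8, but exhaustive search shows no assignment into 8 bins of capacity 24 exists — the minimum is 9.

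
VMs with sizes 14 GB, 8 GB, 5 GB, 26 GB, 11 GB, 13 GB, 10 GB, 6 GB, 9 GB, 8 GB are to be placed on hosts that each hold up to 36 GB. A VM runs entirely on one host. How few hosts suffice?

4

Total = 26 + 14 + 13 + 11 + 10 + 9 + 8 + 8 + 6 + 5 = 110 GB.
Lower bound: ⌈110/36⌉ = 4 hosts.
A packing using 4 hosts:
  host 1: 26 + 10 = 36
  host 2: 14 + 13 + 9 = 36
  host 3: 11 + 8 + 8 + 6 = 33
  host 4: 5 = 5
This matches the lower bound, so 4 is optimal.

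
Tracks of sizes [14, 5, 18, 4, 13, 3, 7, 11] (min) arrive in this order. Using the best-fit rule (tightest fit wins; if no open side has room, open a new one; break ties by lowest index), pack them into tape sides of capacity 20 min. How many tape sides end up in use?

  14 → side 1 (new)  [load 14/20]
  5 → side 1  [load 19/20]
  18 → side 2 (new)  [load 18/20]
  4 → side 3 (new)  [load 4/20]
  13 → side 3  [load 17/20]
  3 → side 3  [load 20/20]
  7 → side 4 (new)  [load 7/20]
  11 → side 4  [load 18/20]
4 tape sides opened.

4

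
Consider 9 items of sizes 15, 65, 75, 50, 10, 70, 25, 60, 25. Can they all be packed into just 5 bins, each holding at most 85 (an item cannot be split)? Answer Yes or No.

A valid assignment using 5 bins:
  bin 1: 75 + 10 = 85
  bin 2: 70 + 15 = 85
  bin 3: 65 = 65
  bin 4: 60 + 25 = 85
  bin 5: 50 + 25 = 75
Every load is within 85, so 5 bins suffice.

Yes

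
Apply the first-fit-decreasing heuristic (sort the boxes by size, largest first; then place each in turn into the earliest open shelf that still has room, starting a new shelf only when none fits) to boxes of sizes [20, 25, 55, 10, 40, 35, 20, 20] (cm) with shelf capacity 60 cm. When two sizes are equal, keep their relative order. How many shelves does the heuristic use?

4

Sorted descending: 55, 40, 35, 25, 20, 20, 20, 10.
  55 → shelf 1 (new)  [load 55/60]
  40 → shelf 2 (new)  [load 40/60]
  35 → shelf 3 (new)  [load 35/60]
  25 → shelf 3  [load 60/60]
  20 → shelf 2  [load 60/60]
  20 → shelf 4 (new)  [load 20/60]
  20 → shelf 4  [load 40/60]
  10 → shelf 4  [load 50/60]
4 shelves opened.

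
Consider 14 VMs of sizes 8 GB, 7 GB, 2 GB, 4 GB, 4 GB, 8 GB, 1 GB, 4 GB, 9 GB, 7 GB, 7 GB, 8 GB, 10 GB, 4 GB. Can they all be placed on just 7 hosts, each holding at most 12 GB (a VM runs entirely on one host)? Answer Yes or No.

Total = 83 GB; ⌈83/12⌉ = 7.
8 VMs each exceed half the capacity and cannot share a host, forcing at least 8 hosts.
At least 8 hosts are required, but only 7 are allowed.

No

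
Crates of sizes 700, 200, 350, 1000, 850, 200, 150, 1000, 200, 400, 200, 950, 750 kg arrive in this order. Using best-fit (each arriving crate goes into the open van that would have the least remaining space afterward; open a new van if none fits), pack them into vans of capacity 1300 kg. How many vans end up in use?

  700 → van 1 (new)  [load 700/1300]
  200 → van 1  [load 900/1300]
  350 → van 1  [load 1250/1300]
  1000 → van 2 (new)  [load 1000/1300]
  850 → van 3 (new)  [load 850/1300]
  200 → van 2  [load 1200/1300]
  150 → van 3  [load 1000/1300]
  1000 → van 4 (new)  [load 1000/1300]
  200 → van 3  [load 1200/1300]
  400 → van 5 (new)  [load 400/1300]
  200 → van 4  [load 1200/1300]
  950 → van 6 (new)  [load 950/1300]
  750 → van 5  [load 1150/1300]
6 vans opened.

6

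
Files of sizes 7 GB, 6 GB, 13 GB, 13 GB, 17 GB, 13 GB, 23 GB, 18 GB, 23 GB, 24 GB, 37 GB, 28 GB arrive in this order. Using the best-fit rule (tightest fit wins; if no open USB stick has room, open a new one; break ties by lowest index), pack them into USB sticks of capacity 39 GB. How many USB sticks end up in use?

8

  7 → USB stick 1 (new)  [load 7/39]
  6 → USB stick 1  [load 13/39]
  13 → USB stick 1  [load 26/39]
  13 → USB stick 1  [load 39/39]
  17 → USB stick 2 (new)  [load 17/39]
  13 → USB stick 2  [load 30/39]
  23 → USB stick 3 (new)  [load 23/39]
  18 → USB stick 4 (new)  [load 18/39]
  23 → USB stick 5 (new)  [load 23/39]
  24 → USB stick 6 (new)  [load 24/39]
  37 → USB stick 7 (new)  [load 37/39]
  28 → USB stick 8 (new)  [load 28/39]
8 USB sticks opened.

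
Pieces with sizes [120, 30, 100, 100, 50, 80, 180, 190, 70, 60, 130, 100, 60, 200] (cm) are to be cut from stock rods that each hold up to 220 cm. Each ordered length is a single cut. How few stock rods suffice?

Total = 200 + 190 + 180 + 130 + 120 + 100 + 100 + 100 + 80 + 70 + 60 + 60 + 50 + 30 = 1470 cm.
Lower bound: ⌈1470/220⌉ = 7 stock rods.
A packing using 7 stock rods:
  stock rod 1: 200 = 200
  stock rod 2: 190 + 30 = 220
  stock rod 3: 180 = 180
  stock rod 4: 130 + 80 = 210
  stock rod 5: 120 + 100 = 220
  stock rod 6: 100 + 70 + 50 = 220
  stock rod 7: 100 + 60 + 60 = 220
This matches the lower bound, so 7 is optimal.

7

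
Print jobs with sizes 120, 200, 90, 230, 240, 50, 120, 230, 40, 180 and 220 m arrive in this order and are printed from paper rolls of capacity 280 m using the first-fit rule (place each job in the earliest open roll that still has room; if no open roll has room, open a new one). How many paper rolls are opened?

8

  120 → roll 1 (new)  [load 120/280]
  200 → roll 2 (new)  [load 200/280]
  90 → roll 1  [load 210/280]
  230 → roll 3 (new)  [load 230/280]
  240 → roll 4 (new)  [load 240/280]
  50 → roll 1  [load 260/280]
  120 → roll 5 (new)  [load 120/280]
  230 → roll 6 (new)  [load 230/280]
  40 → roll 2  [load 240/280]
  180 → roll 7 (new)  [load 180/280]
  220 → roll 8 (new)  [load 220/280]
8 paper rolls opened.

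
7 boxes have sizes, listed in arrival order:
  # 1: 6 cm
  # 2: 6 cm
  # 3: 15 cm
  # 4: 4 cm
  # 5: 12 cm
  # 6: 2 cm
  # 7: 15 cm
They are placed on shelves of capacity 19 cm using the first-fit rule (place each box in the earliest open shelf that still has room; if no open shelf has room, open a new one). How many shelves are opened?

  6 → shelf 1 (new)  [load 6/19]
  6 → shelf 1  [load 12/19]
  15 → shelf 2 (new)  [load 15/19]
  4 → shelf 1  [load 16/19]
  12 → shelf 3 (new)  [load 12/19]
  2 → shelf 1  [load 18/19]
  15 → shelf 4 (new)  [load 15/19]
4 shelves opened.

4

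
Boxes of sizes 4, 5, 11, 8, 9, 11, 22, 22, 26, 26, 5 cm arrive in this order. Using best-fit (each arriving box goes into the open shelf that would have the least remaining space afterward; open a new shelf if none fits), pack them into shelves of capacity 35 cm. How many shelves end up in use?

  4 → shelf 1 (new)  [load 4/35]
  5 → shelf 1  [load 9/35]
  11 → shelf 1  [load 20/35]
  8 → shelf 1  [load 28/35]
  9 → shelf 2 (new)  [load 9/35]
  11 → shelf 2  [load 20/35]
  22 → shelf 3 (new)  [load 22/35]
  22 → shelf 4 (new)  [load 22/35]
  26 → shelf 5 (new)  [load 26/35]
  26 → shelf 6 (new)  [load 26/35]
  5 → shelf 1  [load 33/35]
6 shelves opened.

6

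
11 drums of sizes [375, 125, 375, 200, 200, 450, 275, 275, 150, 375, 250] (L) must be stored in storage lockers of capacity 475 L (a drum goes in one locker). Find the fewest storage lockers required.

8

Total = 450 + 375 + 375 + 375 + 275 + 275 + 250 + 200 + 200 + 150 + 125 = 3050 L.
Lower bound: ⌈3050/475⌉ = 7 storage lockers.
A packing using 8 storage lockers:
  locker 1: 450 = 450
  locker 2: 375 = 375
  locker 3: 375 = 375
  locker 4: 375 = 375
  locker 5: 275 + 200 = 475
  locker 6: 275 + 200 = 475
  locker 7: 250 + 150 = 400
  locker 8: 125 = 125
No arrangement into 7 storage lockers stays within capacity, so 8 is optimal.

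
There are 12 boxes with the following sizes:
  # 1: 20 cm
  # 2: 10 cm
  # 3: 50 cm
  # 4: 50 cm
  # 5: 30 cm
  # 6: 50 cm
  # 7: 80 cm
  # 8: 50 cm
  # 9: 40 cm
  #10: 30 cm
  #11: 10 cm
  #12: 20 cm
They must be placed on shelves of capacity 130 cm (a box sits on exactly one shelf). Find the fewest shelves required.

4

Total = 80 + 50 + 50 + 50 + 50 + 40 + 30 + 30 + 20 + 20 + 10 + 10 = 440 cm.
Lower bound: ⌈440/130⌉ = 4 shelves.
A packing using 4 shelves:
  shelf 1: 80 + 50 = 130
  shelf 2: 50 + 50 + 30 = 130
  shelf 3: 50 + 40 + 30 + 10 = 130
  shelf 4: 20 + 20 + 10 = 50
This matches the lower bound, so 4 is optimal.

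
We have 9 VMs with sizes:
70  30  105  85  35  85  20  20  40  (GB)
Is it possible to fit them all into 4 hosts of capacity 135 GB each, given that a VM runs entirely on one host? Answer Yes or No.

Yes

A valid assignment using 4 hosts:
  host 1: 105 + 30 = 135
  host 2: 85 + 40 = 125
  host 3: 85 + 35 = 120
  host 4: 70 + 20 + 20 = 110
Every load is within 135 GB, so 4 hosts suffice.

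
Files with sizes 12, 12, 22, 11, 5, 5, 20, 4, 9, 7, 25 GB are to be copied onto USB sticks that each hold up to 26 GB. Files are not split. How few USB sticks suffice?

6

Total = 25 + 22 + 20 + 12 + 12 + 11 + 9 + 7 + 5 + 5 + 4 = 132 GB.
Lower bound: ⌈132/26⌉ = 6 USB sticks.
A packing using 6 USB sticks:
  USB stick 1: 25 = 25
  USB stick 2: 22 + 4 = 26
  USB stick 3: 20 + 5 = 25
  USB stick 4: 12 + 12 = 24
  USB stick 5: 11 + 9 + 5 = 25
  USB stick 6: 7 = 7
This matches the lower bound, so 6 is optimal.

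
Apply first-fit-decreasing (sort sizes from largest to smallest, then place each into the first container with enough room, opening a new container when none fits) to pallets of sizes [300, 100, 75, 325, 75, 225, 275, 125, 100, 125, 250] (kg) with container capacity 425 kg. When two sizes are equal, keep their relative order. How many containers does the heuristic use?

5

Sorted descending: 325, 300, 275, 250, 225, 125, 125, 100, 100, 75, 75.
  325 → container 1 (new)  [load 325/425]
  300 → container 2 (new)  [load 300/425]
  275 → container 3 (new)  [load 275/425]
  250 → container 4 (new)  [load 250/425]
  225 → container 5 (new)  [load 225/425]
  125 → container 2  [load 425/425]
  125 → container 3  [load 400/425]
  100 → container 1  [load 425/425]
  100 → container 4  [load 350/425]
  75 → container 4  [load 425/425]
  75 → container 5  [load 300/425]
5 containers opened.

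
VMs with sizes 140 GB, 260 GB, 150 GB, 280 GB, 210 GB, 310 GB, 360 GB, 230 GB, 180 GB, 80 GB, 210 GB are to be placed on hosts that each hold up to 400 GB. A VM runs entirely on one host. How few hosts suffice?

7

Total = 360 + 310 + 280 + 260 + 230 + 210 + 210 + 180 + 150 + 140 + 80 = 2410 GB.
Lower bound: ⌈2410/400⌉ = 7 hosts.
A packing using 7 hosts:
  host 1: 360 = 360
  host 2: 310 + 80 = 390
  host 3: 280 = 280
  host 4: 260 + 140 = 400
  host 5: 230 + 150 = 380
  host 6: 210 + 180 = 390
  host 7: 210 = 210
This matches the lower bound, so 7 is optimal.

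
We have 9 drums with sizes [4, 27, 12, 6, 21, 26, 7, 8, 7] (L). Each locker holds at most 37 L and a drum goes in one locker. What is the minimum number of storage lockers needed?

4

Total = 27 + 26 + 21 + 12 + 8 + 7 + 7 + 6 + 4 = 118 L.
Lower bound: ⌈118/37⌉ = 4 storage lockers.
A packing using 4 storage lockers:
  locker 1: 27 + 8 = 35
  locker 2: 26 + 7 + 4 = 37
  locker 3: 21 + 12 = 33
  locker 4: 7 + 6 = 13
This matches the lower bound, so 4 is optimal.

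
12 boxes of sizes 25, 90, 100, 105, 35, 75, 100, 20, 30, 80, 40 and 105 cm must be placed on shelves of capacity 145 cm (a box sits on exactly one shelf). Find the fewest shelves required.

Total = 105 + 105 + 100 + 100 + 90 + 80 + 75 + 40 + 35 + 30 + 25 + 20 = 805 cm.
Lower bound: ⌈805/145⌉ = 6 shelves.
Also, 7 boxes each exceed 145/2 cm, and no two of those can share a shelf, so at least 7 shelves are needed.
A packing using 7 shelves:
  shelf 1: 105 + 40 = 145
  shelf 2: 105 + 35 = 140
  shelf 3: 100 + 30 = 130
  shelf 4: 100 + 25 + 20 = 145
  shelf 5: 90 = 90
  shelf 6: 80 = 80
  shelf 7: 75 = 75
This matches the lower bound, so 7 is optimal.

7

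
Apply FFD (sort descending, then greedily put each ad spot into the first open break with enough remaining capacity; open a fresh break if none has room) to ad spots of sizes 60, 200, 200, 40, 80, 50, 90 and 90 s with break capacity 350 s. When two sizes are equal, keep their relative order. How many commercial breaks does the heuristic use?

3

Sorted descending: 200, 200, 90, 90, 80, 60, 50, 40.
  200 → break 1 (new)  [load 200/350]
  200 → break 2 (new)  [load 200/350]
  90 → break 1  [load 290/350]
  90 → break 2  [load 290/350]
  80 → break 3 (new)  [load 80/350]
  60 → break 1  [load 350/350]
  50 → break 2  [load 340/350]
  40 → break 3  [load 120/350]
3 commercial breaks opened.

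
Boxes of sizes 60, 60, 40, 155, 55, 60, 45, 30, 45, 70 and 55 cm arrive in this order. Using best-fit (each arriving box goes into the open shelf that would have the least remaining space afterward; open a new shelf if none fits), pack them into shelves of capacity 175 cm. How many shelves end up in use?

5

  60 → shelf 1 (new)  [load 60/175]
  60 → shelf 1  [load 120/175]
  40 → shelf 1  [load 160/175]
  155 → shelf 2 (new)  [load 155/175]
  55 → shelf 3 (new)  [load 55/175]
  60 → shelf 3  [load 115/175]
  45 → shelf 3  [load 160/175]
  30 → shelf 4 (new)  [load 30/175]
  45 → shelf 4  [load 75/175]
  70 → shelf 4  [load 145/175]
  55 → shelf 5 (new)  [load 55/175]
5 shelves opened.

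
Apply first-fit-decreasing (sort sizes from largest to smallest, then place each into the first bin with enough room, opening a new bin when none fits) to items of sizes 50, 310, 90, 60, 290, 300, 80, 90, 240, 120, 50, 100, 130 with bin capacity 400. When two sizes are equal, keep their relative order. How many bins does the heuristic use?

5

Sorted descending: 310, 300, 290, 240, 130, 120, 100, 90, 90, 80, 60, 50, 50.
  310 → bin 1 (new)  [load 310/400]
  300 → bin 2 (new)  [load 300/400]
  290 → bin 3 (new)  [load 290/400]
  240 → bin 4 (new)  [load 240/400]
  130 → bin 4  [load 370/400]
  120 → bin 5 (new)  [load 120/400]
  100 → bin 2  [load 400/400]
  90 → bin 1  [load 400/400]
  90 → bin 3  [load 380/400]
  80 → bin 5  [load 200/400]
  60 → bin 5  [load 260/400]
  50 → bin 5  [load 310/400]
  50 → bin 5  [load 360/400]
5 bins opened.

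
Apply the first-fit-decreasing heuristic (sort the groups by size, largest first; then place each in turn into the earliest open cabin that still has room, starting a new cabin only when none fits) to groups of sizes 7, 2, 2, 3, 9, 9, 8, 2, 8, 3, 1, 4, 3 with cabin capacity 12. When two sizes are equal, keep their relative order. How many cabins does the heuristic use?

Sorted descending: 9, 9, 8, 8, 7, 4, 3, 3, 3, 2, 2, 2, 1.
  9 → cabin 1 (new)  [load 9/12]
  9 → cabin 2 (new)  [load 9/12]
  8 → cabin 3 (new)  [load 8/12]
  8 → cabin 4 (new)  [load 8/12]
  7 → cabin 5 (new)  [load 7/12]
  4 → cabin 3  [load 12/12]
  3 → cabin 1  [load 12/12]
  3 → cabin 2  [load 12/12]
  3 → cabin 4  [load 11/12]
  2 → cabin 5  [load 9/12]
  2 → cabin 5  [load 11/12]
  2 → cabin 6 (new)  [load 2/12]
  1 → cabin 4  [load 12/12]
6 cabins opened.

6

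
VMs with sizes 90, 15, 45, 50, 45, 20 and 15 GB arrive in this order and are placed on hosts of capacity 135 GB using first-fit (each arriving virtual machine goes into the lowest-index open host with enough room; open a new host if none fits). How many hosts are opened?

3

  90 → host 1 (new)  [load 90/135]
  15 → host 1  [load 105/135]
  45 → host 2 (new)  [load 45/135]
  50 → host 2  [load 95/135]
  45 → host 3 (new)  [load 45/135]
  20 → host 1  [load 125/135]
  15 → host 2  [load 110/135]
3 hosts opened.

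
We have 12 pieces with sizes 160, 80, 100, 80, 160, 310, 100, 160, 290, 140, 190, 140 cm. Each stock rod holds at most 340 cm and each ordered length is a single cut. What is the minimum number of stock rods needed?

6

Total = 310 + 290 + 190 + 160 + 160 + 160 + 140 + 140 + 100 + 100 + 80 + 80 = 1910 cm.
Lower bound: ⌈1910/340⌉ = 6 stock rods.
A packing using 6 stock rods:
  stock rod 1: 310 = 310
  stock rod 2: 290 = 290
  stock rod 3: 190 + 140 = 330
  stock rod 4: 160 + 160 = 320
  stock rod 5: 160 + 100 + 80 = 340
  stock rod 6: 140 + 100 + 80 = 320
This matches the lower bound, so 6 is optimal.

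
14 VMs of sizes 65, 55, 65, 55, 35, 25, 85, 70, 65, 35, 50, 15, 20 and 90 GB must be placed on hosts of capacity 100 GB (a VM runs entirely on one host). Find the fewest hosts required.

9

Total = 90 + 85 + 70 + 65 + 65 + 65 + 55 + 55 + 50 + 35 + 35 + 25 + 20 + 15 = 730 GB.
Lower bound: ⌈730/100⌉ = 8 hosts.
A packing using 9 hosts:
  host 1: 90 = 90
  host 2: 85 + 15 = 100
  host 3: 70 + 25 = 95
  host 4: 65 + 35 = 100
  host 5: 65 + 35 = 100
  host 6: 65 + 20 = 85
  host 7: 55 = 55
  host 8: 55 = 55
  host 9: 50 = 50
No arrangement into 8 hosts stays within capacity, so 9 is optimal.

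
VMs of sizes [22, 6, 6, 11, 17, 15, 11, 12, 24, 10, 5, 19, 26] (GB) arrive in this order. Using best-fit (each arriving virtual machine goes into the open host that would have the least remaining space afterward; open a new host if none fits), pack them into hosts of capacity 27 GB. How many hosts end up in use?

8

  22 → host 1 (new)  [load 22/27]
  6 → host 2 (new)  [load 6/27]
  6 → host 2  [load 12/27]
  11 → host 2  [load 23/27]
  17 → host 3 (new)  [load 17/27]
  15 → host 4 (new)  [load 15/27]
  11 → host 4  [load 26/27]
  12 → host 5 (new)  [load 12/27]
  24 → host 6 (new)  [load 24/27]
  10 → host 3  [load 27/27]
  5 → host 1  [load 27/27]
  19 → host 7 (new)  [load 19/27]
  26 → host 8 (new)  [load 26/27]
8 hosts opened.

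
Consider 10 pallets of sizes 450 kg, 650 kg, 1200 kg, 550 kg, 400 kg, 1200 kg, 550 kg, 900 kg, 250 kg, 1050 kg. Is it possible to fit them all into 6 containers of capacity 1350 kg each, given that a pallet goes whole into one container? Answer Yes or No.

Yes

A valid assignment using 6 containers:
  container 1: 1200 = 1200
  container 2: 1200 = 1200
  container 3: 1050 + 250 = 1300
  container 4: 900 + 450 = 1350
  container 5: 650 + 550 = 1200
  container 6: 550 + 400 = 950
Every load is within 1350 kg, so 6 containers suffice.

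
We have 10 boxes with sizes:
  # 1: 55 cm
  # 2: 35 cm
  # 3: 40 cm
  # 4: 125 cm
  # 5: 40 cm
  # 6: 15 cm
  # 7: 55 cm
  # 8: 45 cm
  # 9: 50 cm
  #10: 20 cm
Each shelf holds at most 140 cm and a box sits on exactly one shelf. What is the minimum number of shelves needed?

4

Total = 125 + 55 + 55 + 50 + 45 + 40 + 40 + 35 + 20 + 15 = 480 cm.
Lower bound: ⌈480/140⌉ = 4 shelves.
A packing using 4 shelves:
  shelf 1: 125 + 15 = 140
  shelf 2: 55 + 55 + 20 = 130
  shelf 3: 50 + 45 + 40 = 135
  shelf 4: 40 + 35 = 75
This matches the lower bound, so 4 is optimal.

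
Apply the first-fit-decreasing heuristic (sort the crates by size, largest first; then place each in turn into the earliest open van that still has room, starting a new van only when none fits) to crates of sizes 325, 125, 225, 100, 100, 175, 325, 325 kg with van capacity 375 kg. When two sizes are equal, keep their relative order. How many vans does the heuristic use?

Sorted descending: 325, 325, 325, 225, 175, 125, 100, 100.
  325 → van 1 (new)  [load 325/375]
  325 → van 2 (new)  [load 325/375]
  325 → van 3 (new)  [load 325/375]
  225 → van 4 (new)  [load 225/375]
  175 → van 5 (new)  [load 175/375]
  125 → van 4  [load 350/375]
  100 → van 5  [load 275/375]
  100 → van 5  [load 375/375]
5 vans opened.

5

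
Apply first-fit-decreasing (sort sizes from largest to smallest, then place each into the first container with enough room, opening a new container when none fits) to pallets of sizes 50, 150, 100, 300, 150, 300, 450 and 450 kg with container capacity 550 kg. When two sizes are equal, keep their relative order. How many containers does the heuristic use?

Sorted descending: 450, 450, 300, 300, 150, 150, 100, 50.
  450 → container 1 (new)  [load 450/550]
  450 → container 2 (new)  [load 450/550]
  300 → container 3 (new)  [load 300/550]
  300 → container 4 (new)  [load 300/550]
  150 → container 3  [load 450/550]
  150 → container 4  [load 450/550]
  100 → container 1  [load 550/550]
  50 → container 2  [load 500/550]
4 containers opened.

4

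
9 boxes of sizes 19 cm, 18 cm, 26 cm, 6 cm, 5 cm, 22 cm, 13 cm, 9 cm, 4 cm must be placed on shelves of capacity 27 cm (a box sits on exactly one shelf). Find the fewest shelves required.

5

Total = 26 + 22 + 19 + 18 + 13 + 9 + 6 + 5 + 4 = 122 cm.
Lower bound: ⌈122/27⌉ = 5 shelves.
A packing using 5 shelves:
  shelf 1: 26 = 26
  shelf 2: 22 + 5 = 27
  shelf 3: 19 + 6 = 25
  shelf 4: 18 + 9 = 27
  shelf 5: 13 + 4 = 17
This matches the lower bound, so 5 is optimal.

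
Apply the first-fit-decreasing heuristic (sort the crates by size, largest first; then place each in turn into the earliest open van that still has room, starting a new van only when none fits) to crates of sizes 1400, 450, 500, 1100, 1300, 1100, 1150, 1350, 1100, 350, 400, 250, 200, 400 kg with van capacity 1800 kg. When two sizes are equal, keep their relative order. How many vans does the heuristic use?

Sorted descending: 1400, 1350, 1300, 1150, 1100, 1100, 1100, 500, 450, 400, 400, 350, 250, 200.
  1400 → van 1 (new)  [load 1400/1800]
  1350 → van 2 (new)  [load 1350/1800]
  1300 → van 3 (new)  [load 1300/1800]
  1150 → van 4 (new)  [load 1150/1800]
  1100 → van 5 (new)  [load 1100/1800]
  1100 → van 6 (new)  [load 1100/1800]
  1100 → van 7 (new)  [load 1100/1800]
  500 → van 3  [load 1800/1800]
  450 → van 2  [load 1800/1800]
  400 → van 1  [load 1800/1800]
  400 → van 4  [load 1550/1800]
  350 → van 5  [load 1450/1800]
  250 → van 4  [load 1800/1800]
  200 → van 5  [load 1650/1800]
7 vans opened.

7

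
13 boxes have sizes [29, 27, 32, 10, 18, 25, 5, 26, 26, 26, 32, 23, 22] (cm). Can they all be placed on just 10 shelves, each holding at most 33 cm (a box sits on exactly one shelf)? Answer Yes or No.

Total = 301 cm; ⌈301/33⌉ = 10.
11 boxes each exceed half the capacity and cannot share a shelf, forcing at least 11 shelves.
At least 11 shelves are required, but only 10 are allowed.

No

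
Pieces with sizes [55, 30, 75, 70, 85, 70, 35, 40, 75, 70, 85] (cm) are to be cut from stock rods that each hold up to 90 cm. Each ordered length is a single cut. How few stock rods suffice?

9

Total = 85 + 85 + 75 + 75 + 70 + 70 + 70 + 55 + 40 + 35 + 30 = 690 cm.
Lower bound: ⌈690/90⌉ = 8 stock rods.
A packing using 9 stock rods:
  stock rod 1: 85 = 85
  stock rod 2: 85 = 85
  stock rod 3: 75 = 75
  stock rod 4: 75 = 75
  stock rod 5: 70 = 70
  stock rod 6: 70 = 70
  stock rod 7: 70 = 70
  stock rod 8: 55 + 35 = 90
  stock rod 9: 40 + 30 = 70
No arrangement into 8 stock rods stays within capacity, so 9 is optimal.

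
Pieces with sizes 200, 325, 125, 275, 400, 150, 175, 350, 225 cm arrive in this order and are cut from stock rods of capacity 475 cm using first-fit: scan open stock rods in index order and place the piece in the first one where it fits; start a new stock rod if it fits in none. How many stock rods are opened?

  200 → stock rod 1 (new)  [load 200/475]
  325 → stock rod 2 (new)  [load 325/475]
  125 → stock rod 1  [load 325/475]
  275 → stock rod 3 (new)  [load 275/475]
  400 → stock rod 4 (new)  [load 400/475]
  150 → stock rod 1  [load 475/475]
  175 → stock rod 3  [load 450/475]
  350 → stock rod 5 (new)  [load 350/475]
  225 → stock rod 6 (new)  [load 225/475]
6 stock rods opened.

6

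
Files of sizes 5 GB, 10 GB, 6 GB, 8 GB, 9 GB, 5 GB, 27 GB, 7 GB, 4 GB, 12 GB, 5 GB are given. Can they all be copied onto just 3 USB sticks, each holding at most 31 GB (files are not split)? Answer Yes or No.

No

Total = 98 GB; ⌈98/31⌉ = 4.
At least 4 USB sticks are required, but only 3 are allowed.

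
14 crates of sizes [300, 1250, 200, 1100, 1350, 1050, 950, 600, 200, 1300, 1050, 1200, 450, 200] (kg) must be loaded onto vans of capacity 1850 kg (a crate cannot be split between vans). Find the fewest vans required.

Total = 1350 + 1300 + 1250 + 1200 + 1100 + 1050 + 1050 + 950 + 600 + 450 + 300 + 200 + 200 + 200 = 11200 kg.
Lower bound: ⌈11200/1850⌉ = 7 vans.
Also, 8 crates each exceed 925 kg, and no two of those can share a van, so at least 8 vans are needed.
A packing using 8 vans:
  van 1: 1350 + 450 = 1800
  van 2: 1300 + 300 + 200 = 1800
  van 3: 1250 + 600 = 1850
  van 4: 1200 + 200 + 200 = 1600
  van 5: 1100 = 1100
  van 6: 1050 = 1050
  van 7: 1050 = 1050
  van 8: 950 = 950
This matches the lower bound, so 8 is optimal.

8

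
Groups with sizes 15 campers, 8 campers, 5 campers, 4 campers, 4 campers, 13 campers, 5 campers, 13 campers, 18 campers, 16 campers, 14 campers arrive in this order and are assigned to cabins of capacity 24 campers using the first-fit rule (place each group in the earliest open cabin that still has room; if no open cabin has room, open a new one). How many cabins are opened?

7

  15 → cabin 1 (new)  [load 15/24]
  8 → cabin 1  [load 23/24]
  5 → cabin 2 (new)  [load 5/24]
  4 → cabin 2  [load 9/24]
  4 → cabin 2  [load 13/24]
  13 → cabin 3 (new)  [load 13/24]
  5 → cabin 2  [load 18/24]
  13 → cabin 4 (new)  [load 13/24]
  18 → cabin 5 (new)  [load 18/24]
  16 → cabin 6 (new)  [load 16/24]
  14 → cabin 7 (new)  [load 14/24]
7 cabins opened.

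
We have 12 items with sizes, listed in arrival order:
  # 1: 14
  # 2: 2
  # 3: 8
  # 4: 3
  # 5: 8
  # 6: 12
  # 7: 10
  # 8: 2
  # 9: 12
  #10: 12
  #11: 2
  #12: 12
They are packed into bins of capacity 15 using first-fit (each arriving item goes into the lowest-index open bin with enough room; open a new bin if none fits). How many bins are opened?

  14 → bin 1 (new)  [load 14/15]
  2 → bin 2 (new)  [load 2/15]
  8 → bin 2  [load 10/15]
  3 → bin 2  [load 13/15]
  8 → bin 3 (new)  [load 8/15]
  12 → bin 4 (new)  [load 12/15]
  10 → bin 5 (new)  [load 10/15]
  2 → bin 2  [load 15/15]
  12 → bin 6 (new)  [load 12/15]
  12 → bin 7 (new)  [load 12/15]
  2 → bin 3  [load 10/15]
  12 → bin 8 (new)  [load 12/15]
8 bins opened.

8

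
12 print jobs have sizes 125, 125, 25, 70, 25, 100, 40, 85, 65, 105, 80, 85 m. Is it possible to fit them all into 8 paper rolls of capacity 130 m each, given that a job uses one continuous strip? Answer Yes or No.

Total = 930 m; ⌈930/130⌉ = 8.
The bound of 8 does not rule out 8, but exhaustive search shows no assignment into 8 paper rolls of capacity 130 m exists — the minimum is 9.

No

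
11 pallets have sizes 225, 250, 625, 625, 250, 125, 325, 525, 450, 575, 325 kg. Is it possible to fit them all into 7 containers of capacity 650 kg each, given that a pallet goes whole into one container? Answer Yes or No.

No

Total = 4300 kg; ⌈4300/650⌉ = 7.
The bound of 7 does not rule out 7, but exhaustive search shows no assignment into 7 containers of capacity 650 kg exists — the minimum is 8.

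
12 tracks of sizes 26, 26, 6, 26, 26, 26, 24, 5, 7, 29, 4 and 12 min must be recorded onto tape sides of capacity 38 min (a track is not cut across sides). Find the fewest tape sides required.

7

Total = 29 + 26 + 26 + 26 + 26 + 26 + 24 + 12 + 7 + 6 + 5 + 4 = 217 min.
Lower bound: ⌈217/38⌉ = 6 tape sides.
Also, 7 tracks each exceed 19 min, and no two of those can share a side, so at least 7 tape sides are needed.
A packing using 7 tape sides:
  side 1: 29 + 7 = 36
  side 2: 26 + 12 = 38
  side 3: 26 + 6 + 5 = 37
  side 4: 26 + 4 = 30
  side 5: 26 = 26
  side 6: 26 = 26
  side 7: 24 = 24
This matches the lower bound, so 7 is optimal.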